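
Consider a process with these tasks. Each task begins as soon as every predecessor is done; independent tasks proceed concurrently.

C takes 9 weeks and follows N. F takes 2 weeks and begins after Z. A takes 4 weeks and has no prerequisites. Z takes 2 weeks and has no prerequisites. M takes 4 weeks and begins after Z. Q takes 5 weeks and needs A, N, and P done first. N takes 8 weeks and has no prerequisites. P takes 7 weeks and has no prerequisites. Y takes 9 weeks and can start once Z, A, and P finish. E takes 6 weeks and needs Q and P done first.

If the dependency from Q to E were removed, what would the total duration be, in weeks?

17

With the dependency in place, N→Q→E = 8+5+6 = 19 sets the finish at 19 weeks.
Without Q→E, E's earliest start moves from 13 to 7.
New critical path: N→C = 8+9 = 17 ⇒ 17 weeks.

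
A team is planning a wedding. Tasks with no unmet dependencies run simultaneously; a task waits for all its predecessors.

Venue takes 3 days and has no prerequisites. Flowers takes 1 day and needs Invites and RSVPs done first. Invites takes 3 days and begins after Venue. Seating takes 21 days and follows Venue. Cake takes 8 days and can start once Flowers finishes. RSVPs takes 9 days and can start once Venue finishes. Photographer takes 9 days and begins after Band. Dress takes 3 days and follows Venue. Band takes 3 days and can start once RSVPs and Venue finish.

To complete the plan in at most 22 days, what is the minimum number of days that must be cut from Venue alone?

2

Current finish: 24 days; target: 22.
Venue is on every critical path, so each day cut from Venue cuts the finish by one (this holds down to a finish of 22).
Need 24 − 22 = 2 days off Venue → Venue becomes 1 day, finish becomes 22.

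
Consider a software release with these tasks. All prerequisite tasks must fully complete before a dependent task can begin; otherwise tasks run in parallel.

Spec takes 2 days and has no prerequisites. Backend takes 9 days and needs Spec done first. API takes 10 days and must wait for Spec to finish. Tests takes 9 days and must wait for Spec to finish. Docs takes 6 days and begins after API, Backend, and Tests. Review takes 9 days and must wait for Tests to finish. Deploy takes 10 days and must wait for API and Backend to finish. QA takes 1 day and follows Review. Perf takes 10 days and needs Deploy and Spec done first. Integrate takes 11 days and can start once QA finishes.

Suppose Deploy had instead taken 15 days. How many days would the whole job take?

37

Actual critical path: Spec→API→Deploy→Perf = 2+10+10+10 = 32 ⇒ 32 days.
Since Deploy is critical, the +5 change carries straight to that chain (now 37 days).
The critical path is still Spec→API→Deploy→Perf; finish is now 37 days.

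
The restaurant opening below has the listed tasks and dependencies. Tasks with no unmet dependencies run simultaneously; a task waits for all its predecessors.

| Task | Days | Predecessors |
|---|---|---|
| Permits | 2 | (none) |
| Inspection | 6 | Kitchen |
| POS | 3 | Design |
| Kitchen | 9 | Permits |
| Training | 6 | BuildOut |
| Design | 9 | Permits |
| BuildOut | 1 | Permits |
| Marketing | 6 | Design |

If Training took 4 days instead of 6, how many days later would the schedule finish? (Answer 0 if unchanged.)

The binding path is Permits→Design→Marketing = 2+9+6 = 17; finish at 17 days.
Training has 8 days of float (longest path through it is 9).
That remains the longest chain; total 17 days.
Change in finish: 17 − 17 = +0 days.

0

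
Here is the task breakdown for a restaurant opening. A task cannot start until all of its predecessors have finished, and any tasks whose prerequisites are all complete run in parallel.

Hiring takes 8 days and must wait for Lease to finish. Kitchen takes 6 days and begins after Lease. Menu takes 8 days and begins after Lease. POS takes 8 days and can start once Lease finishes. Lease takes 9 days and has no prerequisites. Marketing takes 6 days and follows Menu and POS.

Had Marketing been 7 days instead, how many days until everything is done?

Actual critical path: Lease→Menu→Marketing = 9+8+6 = 23 ⇒ 23 days.
Marketing lies on that path, so at 7 days the path becomes 24 days.
The critical path is still Lease→Menu→Marketing; finish is now 24 days.

24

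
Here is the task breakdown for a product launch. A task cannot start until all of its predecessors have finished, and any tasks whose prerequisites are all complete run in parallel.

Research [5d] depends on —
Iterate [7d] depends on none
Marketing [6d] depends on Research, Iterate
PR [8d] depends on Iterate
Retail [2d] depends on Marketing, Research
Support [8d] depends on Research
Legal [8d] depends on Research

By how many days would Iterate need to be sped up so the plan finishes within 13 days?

Current finish: 15 days; target: 13.
Iterate is on every critical path, so each day cut from Iterate cuts the finish by one (this holds down to a finish of 13).
Need 15 − 13 = 2 days off Iterate → Iterate becomes 5 days, finish becomes 13.

2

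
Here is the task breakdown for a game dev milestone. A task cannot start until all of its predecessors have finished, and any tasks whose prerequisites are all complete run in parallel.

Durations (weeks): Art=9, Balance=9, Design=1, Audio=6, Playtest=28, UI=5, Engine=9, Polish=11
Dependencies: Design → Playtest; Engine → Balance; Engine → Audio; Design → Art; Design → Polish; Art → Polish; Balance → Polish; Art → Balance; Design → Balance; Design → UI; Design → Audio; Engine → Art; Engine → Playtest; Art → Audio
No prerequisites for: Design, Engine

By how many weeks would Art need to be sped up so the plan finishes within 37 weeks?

1

Current finish: 38 weeks; target: 37.
Art is on every critical path, so each week cut from Art cuts the finish by one (this holds down to a finish of 37).
Need 38 − 37 = 1 week off Art → Art becomes 8 weeks, finish becomes 37.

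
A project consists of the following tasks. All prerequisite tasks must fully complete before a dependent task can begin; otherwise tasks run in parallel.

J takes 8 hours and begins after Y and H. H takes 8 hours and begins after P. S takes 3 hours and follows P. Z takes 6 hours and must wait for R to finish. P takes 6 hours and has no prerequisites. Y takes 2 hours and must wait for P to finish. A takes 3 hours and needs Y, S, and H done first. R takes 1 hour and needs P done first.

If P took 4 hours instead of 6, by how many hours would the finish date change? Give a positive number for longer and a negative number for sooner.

Baseline: P→H→J = 6+8+8 = 22 → 22 hours.
P is on the critical path; changing it to 4 makes that path 20 hours.
The critical path is still P→H→J; finish is now 20 hours.
Change in finish: 20 − 22 = -2 hours.

-2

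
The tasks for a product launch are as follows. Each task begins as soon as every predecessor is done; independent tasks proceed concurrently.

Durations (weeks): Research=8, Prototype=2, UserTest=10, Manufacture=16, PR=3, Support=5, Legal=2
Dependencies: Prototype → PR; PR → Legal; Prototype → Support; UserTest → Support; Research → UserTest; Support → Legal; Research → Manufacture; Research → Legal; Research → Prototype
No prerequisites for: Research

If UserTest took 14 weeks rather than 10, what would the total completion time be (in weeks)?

29

The binding path is Research→UserTest→Support→Legal = 8+10+5+2 = 25; finish at 25 weeks.
Since UserTest is critical, the +4 change carries straight to that chain (now 29 weeks).
That remains the longest chain; total 29 weeks.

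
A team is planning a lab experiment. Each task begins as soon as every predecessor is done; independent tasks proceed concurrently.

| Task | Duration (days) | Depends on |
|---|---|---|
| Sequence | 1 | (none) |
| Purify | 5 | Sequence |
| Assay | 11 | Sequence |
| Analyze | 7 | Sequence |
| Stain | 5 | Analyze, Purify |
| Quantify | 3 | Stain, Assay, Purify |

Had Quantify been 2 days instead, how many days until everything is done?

15

As given, the longest chain is Sequence→Analyze→Stain→Quantify = 1+7+5+3 = 16, so the finish is 16 days.
Quantify is on the critical path; changing it to 2 makes that path 15 days.
That remains the longest chain; total 15 days.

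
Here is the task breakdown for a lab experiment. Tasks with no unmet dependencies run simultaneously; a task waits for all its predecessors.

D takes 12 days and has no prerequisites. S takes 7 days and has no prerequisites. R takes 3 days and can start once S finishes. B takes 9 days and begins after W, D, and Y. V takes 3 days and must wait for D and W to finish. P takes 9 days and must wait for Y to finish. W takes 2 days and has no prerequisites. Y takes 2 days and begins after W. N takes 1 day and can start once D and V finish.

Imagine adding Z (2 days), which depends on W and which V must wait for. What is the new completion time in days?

Originally the plan takes 21 days.
With Z inserted, V now waits for max(D, W, Z).
New critical path: D→B = 12+9 = 21 ⇒ 21 days.

21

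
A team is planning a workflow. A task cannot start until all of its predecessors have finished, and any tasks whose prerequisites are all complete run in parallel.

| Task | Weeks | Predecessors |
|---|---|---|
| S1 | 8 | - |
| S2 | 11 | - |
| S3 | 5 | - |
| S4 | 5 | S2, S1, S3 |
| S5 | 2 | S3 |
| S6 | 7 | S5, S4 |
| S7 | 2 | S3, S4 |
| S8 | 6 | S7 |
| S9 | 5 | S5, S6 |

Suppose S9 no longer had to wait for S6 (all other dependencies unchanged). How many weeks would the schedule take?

Original critical path: S2→S4→S6→S9 = 11+5+7+5 = 28 ⇒ 28 weeks.
Without S6→S9, S9's earliest start moves from 23 to 7.
After: S2→S4→S7→S8 = 11+5+2+6 = 24 → 24 weeks.

24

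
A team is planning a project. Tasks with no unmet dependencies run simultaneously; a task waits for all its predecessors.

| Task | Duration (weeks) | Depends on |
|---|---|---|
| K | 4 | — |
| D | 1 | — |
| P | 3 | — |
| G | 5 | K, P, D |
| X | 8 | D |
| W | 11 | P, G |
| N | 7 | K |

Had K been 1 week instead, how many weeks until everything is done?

Critical path before the change: K→G→W = 4+5+11 = 20 giving 20 weeks.
K lies on that path, so at 1 week the path becomes 17 weeks.
The binding chain switches to P→G→W = 3+5+11 = 19; finish 19 weeks.

19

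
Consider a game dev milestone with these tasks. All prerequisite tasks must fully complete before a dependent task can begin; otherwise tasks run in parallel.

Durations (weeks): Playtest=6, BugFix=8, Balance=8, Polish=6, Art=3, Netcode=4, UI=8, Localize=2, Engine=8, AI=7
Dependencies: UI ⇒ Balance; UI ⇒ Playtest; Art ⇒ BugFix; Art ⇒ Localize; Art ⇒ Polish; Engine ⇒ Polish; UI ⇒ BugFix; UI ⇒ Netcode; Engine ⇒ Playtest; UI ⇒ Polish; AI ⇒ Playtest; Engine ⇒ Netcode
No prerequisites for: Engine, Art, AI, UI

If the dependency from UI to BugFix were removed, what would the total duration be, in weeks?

16

With the dependency in place, UI→Balance = 8+8 = 16 sets the finish at 16 weeks.
Without UI→BugFix, BugFix's earliest start moves from 8 to 3.
The longest chain is now UI→Balance = 8+8 = 16, so the plan takes 16 weeks.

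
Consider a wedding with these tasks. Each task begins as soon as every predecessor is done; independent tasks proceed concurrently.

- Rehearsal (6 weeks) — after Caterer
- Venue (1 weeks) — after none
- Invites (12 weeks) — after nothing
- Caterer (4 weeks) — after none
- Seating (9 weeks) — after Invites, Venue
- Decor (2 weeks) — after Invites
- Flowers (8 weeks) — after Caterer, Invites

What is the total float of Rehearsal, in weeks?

11

Critical path: Invites→Seating = 12+9 = 21, so the finish is 21 weeks.
Longest path through Rehearsal: 10 weeks (earliest finish 10, latest finish 21).
Float = 21 − 10 = 11.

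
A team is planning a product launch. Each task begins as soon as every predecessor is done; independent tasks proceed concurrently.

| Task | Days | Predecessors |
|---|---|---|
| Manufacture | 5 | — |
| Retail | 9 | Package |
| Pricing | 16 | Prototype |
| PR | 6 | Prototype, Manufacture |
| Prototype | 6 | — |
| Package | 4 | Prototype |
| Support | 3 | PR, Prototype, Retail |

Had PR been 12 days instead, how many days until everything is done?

22

Baseline: Prototype→Package→Retail→Support = 6+4+9+3 = 22 → 22 days.
PR is off the critical path — its longest chain is 15 days, giving 7 of slack.
No other chain overtakes it, so the finish is 22 days.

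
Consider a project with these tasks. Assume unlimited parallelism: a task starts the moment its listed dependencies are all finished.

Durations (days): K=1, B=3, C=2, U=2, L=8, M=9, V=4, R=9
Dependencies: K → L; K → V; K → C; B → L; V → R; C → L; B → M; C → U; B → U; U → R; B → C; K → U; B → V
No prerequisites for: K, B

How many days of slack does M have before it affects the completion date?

4

Critical path: B→C→U→R = 3+2+2+9 = 16, so the finish is 16 days.
Longest path through M: 12 days (earliest finish 12, latest finish 16).
Slack of M = 7 − 3 = 4 days.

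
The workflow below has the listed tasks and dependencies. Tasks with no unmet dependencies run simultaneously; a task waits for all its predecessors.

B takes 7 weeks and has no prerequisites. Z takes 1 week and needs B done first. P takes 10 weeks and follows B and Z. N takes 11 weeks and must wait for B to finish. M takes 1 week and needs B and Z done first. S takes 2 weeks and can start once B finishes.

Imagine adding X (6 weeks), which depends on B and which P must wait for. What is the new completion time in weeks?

23

Originally the job takes 18 weeks.
With X inserted, P now waits for max(B, Z, X).
New critical path: B→X→P = 7+6+10 = 23 ⇒ 23 weeks.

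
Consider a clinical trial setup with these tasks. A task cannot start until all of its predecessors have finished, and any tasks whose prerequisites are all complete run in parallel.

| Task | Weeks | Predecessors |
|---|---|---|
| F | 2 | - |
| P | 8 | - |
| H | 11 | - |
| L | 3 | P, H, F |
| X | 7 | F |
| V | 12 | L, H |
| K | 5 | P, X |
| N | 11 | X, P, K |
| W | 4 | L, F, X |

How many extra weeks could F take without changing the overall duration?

1

Critical path: H→L→V = 11+3+12 = 26, so the finish is 26 weeks.
Longest path through F: 25 weeks (earliest finish 2, latest finish 3).
Float = 26 − 25 = 1.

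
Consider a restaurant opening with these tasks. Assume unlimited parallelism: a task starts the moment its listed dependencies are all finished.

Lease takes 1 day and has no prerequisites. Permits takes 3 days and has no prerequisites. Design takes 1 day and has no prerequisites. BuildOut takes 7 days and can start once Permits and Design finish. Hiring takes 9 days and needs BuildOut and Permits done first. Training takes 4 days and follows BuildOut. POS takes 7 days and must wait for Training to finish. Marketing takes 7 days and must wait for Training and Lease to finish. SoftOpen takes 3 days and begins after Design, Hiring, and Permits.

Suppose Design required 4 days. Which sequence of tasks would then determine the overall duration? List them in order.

Actual critical path: Permits→BuildOut→Hiring→SoftOpen = 3+7+9+3 = 22 ⇒ 22 days.
The longest path through Design is only 20 days, so Design has float 2.
Now Design→BuildOut→Hiring→SoftOpen = 4+7+9+3 = 23 is longest, so the finish becomes 23 days.

Design, BuildOut, Hiring, SoftOpen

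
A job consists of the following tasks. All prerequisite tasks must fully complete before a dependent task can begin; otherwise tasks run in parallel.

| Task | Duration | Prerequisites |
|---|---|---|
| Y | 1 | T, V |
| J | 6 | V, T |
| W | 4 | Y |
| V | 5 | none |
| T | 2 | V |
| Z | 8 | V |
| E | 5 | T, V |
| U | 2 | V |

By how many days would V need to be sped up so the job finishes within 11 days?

2

Current finish: 13 days; target: 11.
V is on every critical path, so each day cut from V cuts the finish by one (this holds down to a finish of 9).
Need 13 − 11 = 2 days off V → V becomes 3 days, finish becomes 11.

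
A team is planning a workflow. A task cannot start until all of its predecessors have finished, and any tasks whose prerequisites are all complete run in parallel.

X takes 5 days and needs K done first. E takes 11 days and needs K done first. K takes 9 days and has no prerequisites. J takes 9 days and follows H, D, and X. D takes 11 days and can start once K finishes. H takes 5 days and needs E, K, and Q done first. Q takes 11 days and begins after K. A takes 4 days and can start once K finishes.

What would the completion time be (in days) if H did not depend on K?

34

Original critical path: K→E→H→J = 9+11+5+9 = 34 ⇒ 34 days.
Dropping K→H doesn't change H's earliest start (20); another predecessor still binds.
New critical path: K→E→H→J = 9+11+5+9 = 34 ⇒ 34 days.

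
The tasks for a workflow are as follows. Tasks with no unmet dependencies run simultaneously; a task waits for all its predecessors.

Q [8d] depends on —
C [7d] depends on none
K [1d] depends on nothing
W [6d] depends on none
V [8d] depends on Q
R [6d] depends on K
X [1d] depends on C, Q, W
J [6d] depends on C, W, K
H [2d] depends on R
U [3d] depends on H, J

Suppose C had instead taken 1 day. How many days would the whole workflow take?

Baseline: C→J→U = 7+6+3 = 16 → 16 days.
C is on the critical path; changing it to 1 makes that path 10 days.
New critical path: Q→V = 8+8 = 16 ⇒ 16 days.

16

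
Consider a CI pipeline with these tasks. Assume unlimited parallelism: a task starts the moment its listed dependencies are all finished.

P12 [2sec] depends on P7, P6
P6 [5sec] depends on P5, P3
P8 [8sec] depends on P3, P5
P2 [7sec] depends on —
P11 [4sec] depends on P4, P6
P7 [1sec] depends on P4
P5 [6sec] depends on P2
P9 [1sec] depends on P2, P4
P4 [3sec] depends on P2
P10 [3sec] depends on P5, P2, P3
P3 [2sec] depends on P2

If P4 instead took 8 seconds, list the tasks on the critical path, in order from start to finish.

P2, P5, P6, P11

Baseline: P2→P5→P6→P11 = 7+6+5+4 = 22 → 22 seconds.
P4 has 8 seconds of float (longest path through it is 14).
The critical path is still P2→P5→P6→P11; finish is now 22 seconds.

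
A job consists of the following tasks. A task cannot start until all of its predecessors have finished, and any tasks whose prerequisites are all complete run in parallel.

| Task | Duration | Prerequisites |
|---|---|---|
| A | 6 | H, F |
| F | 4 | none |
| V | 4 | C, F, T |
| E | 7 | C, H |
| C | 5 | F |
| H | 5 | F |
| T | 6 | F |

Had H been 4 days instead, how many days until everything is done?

16

As given, the longest chain is F→H→E = 4+5+7 = 16, so the finish is 16 days.
Since H is critical, the -1 change carries straight to that chain (now 15 days).
Now F→C→E = 4+5+7 = 16 is longest, so the finish becomes 16 days.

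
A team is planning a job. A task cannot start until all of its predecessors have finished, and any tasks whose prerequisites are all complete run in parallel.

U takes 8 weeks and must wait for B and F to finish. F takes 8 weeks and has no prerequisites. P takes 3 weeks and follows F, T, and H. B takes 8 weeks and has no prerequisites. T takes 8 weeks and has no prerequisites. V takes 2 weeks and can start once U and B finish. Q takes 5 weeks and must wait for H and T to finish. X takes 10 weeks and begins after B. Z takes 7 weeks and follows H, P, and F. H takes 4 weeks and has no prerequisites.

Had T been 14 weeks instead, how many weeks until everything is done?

24

As given, the longest chain is T→P→Z = 8+3+7 = 18, so the finish is 18 weeks.
Since T is critical, the +6 change carries straight to that chain (now 24 weeks).
No other chain overtakes it, so the finish is 24 weeks.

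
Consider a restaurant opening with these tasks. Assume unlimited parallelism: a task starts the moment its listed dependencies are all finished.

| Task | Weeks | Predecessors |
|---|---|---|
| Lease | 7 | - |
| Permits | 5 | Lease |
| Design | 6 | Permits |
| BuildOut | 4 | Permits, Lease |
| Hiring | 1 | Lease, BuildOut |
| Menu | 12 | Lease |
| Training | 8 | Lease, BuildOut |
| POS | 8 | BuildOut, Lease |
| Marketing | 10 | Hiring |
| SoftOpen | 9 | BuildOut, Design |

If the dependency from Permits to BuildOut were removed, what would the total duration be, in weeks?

27

Before: longest chain Lease→Permits→Design→SoftOpen = 7+5+6+9 = 27, finish 27.
Without Permits→BuildOut, BuildOut's earliest start moves from 12 to 7.
New critical path: Lease→Permits→Design→SoftOpen = 7+5+6+9 = 27 ⇒ 27 weeks.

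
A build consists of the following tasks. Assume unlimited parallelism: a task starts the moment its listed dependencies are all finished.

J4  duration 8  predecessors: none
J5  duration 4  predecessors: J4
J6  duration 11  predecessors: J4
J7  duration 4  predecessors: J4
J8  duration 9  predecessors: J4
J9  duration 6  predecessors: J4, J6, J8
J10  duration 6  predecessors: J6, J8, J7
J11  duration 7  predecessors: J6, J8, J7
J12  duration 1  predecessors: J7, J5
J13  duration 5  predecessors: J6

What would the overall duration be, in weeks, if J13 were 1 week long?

Actual critical path: J4→J6→J11 = 8+11+7 = 26 ⇒ 26 weeks.
The longest path through J13 is only 24 weeks, so J13 has float 2.
No other chain overtakes it, so the finish is 26 weeks.

26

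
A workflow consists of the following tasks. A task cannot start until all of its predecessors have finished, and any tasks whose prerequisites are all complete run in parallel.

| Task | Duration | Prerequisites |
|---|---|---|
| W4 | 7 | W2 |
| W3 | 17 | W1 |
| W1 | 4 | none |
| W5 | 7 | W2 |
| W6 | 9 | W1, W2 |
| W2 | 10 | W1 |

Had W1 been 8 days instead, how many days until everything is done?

Baseline: W1→W2→W6 = 4+10+9 = 23 → 23 days.
W1 is on the critical path; changing it to 8 makes that path 27 days.
No other chain overtakes it, so the finish is 27 days.

27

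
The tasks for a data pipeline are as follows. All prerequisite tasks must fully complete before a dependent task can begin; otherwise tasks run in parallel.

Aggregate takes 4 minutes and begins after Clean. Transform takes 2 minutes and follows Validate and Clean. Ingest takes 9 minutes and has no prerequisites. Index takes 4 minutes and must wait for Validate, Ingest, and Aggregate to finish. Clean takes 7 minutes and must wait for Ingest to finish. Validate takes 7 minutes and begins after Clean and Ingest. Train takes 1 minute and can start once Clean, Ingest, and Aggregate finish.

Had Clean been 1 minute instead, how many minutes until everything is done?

21

The binding path is Ingest→Clean→Validate→Index = 9+7+7+4 = 27; finish at 27 minutes.
Clean is on the critical path; changing it to 1 makes that path 21 minutes.
That remains the longest chain; total 21 minutes.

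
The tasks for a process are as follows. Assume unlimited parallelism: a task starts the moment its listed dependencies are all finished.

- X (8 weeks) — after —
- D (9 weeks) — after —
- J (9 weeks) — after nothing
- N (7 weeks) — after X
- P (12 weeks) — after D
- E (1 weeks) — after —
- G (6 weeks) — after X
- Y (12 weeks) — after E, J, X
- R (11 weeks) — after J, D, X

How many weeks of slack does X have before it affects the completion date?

The longest chain is J→Y = 9+12 = 21; overall finish 21 weeks.
Longest path through X: 20 weeks (earliest finish 8, latest finish 9).
So X can slip 9 − 8 = 1 week.

1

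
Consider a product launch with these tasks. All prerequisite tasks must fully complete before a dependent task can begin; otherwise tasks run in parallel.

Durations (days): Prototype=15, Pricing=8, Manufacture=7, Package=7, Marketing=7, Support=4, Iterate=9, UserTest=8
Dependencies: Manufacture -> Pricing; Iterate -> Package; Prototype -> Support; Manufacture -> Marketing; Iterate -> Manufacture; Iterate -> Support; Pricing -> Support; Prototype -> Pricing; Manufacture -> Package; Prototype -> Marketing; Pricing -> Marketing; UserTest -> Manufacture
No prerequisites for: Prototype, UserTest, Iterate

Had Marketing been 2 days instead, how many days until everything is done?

28

As given, the longest chain is Iterate→Manufacture→Pricing→Marketing = 9+7+8+7 = 31, so the finish is 31 days.
Marketing is on the critical path; changing it to 2 makes that path 26 days.
The binding chain switches to Iterate→Manufacture→Pricing→Support = 9+7+8+4 = 28; finish 28 days.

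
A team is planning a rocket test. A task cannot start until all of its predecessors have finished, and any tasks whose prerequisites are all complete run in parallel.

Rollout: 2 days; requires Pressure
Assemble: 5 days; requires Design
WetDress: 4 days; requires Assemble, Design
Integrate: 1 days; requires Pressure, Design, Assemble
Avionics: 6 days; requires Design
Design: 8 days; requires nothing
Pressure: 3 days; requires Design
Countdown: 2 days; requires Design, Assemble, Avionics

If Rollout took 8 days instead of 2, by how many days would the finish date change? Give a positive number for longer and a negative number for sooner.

2

The binding path is Design→Assemble→WetDress = 8+5+4 = 17; finish at 17 days.
The longest path through Rollout is only 13 days, so Rollout has float 4.
New critical path: Design→Pressure→Rollout = 8+3+8 = 19 ⇒ 19 days.
Change in finish: 19 − 17 = +2 days.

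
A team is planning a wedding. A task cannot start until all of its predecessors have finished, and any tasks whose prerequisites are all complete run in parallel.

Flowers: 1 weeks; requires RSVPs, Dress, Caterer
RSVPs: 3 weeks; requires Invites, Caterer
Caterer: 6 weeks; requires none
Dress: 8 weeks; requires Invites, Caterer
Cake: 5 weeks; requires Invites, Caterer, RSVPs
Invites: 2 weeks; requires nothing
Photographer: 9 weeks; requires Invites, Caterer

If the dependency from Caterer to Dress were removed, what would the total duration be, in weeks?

15

Original critical path: Caterer→Dress→Flowers = 6+8+1 = 15 ⇒ 15 weeks.
Without Caterer→Dress, Dress's earliest start moves from 6 to 2.
New critical path: Caterer→Photographer = 6+9 = 15 ⇒ 15 weeks.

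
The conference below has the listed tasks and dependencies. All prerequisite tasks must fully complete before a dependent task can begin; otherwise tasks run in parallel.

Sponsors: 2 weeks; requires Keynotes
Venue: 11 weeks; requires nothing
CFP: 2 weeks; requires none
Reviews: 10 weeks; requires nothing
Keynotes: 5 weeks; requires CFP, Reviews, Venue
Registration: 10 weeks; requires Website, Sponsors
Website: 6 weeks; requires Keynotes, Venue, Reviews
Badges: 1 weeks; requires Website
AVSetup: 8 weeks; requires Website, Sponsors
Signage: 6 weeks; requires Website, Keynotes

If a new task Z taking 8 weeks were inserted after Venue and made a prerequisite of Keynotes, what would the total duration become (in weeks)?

40

Originally the job takes 32 weeks.
With Z inserted, Keynotes now waits for max(CFP, Reviews, Venue, Z).
New critical path: Venue→Z→Keynotes→Website→Registration = 11+8+5+6+10 = 40 ⇒ 40 weeks.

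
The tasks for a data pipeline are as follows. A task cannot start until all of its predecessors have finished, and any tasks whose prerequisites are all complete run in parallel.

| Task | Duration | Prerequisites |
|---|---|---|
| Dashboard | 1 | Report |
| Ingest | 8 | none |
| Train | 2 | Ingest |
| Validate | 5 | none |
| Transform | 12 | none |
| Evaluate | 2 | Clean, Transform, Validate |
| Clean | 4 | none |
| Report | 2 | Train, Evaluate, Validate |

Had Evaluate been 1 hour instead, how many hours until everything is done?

16

The binding path is Transform→Evaluate→Report→Dashboard = 12+2+2+1 = 17; finish at 17 hours.
Evaluate lies on that path, so at 1 hour the path becomes 16 hours.
No other chain overtakes it, so the finish is 16 hours.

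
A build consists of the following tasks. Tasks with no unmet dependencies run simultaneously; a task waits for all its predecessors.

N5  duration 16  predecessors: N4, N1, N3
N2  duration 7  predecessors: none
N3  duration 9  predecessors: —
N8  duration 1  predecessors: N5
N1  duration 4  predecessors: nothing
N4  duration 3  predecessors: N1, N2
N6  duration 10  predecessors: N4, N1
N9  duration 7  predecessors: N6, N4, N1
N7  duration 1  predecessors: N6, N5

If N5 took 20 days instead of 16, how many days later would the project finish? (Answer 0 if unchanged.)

4

Baseline: N2→N4→N5→N7 = 7+3+16+1 = 27 → 27 days.
N5 lies on that path, so at 20 days the path becomes 31 days.
That remains the longest chain; total 31 days.
Change in finish: 31 − 27 = +4 days.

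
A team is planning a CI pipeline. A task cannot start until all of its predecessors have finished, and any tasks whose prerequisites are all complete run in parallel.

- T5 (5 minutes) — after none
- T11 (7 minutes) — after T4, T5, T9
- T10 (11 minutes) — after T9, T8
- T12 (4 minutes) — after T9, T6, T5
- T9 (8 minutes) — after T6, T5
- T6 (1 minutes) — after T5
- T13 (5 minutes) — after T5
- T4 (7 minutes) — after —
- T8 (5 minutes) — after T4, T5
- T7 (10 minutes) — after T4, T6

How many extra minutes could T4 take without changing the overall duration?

Critical path: T5→T6→T9→T10 = 5+1+8+11 = 25, so the finish is 25 minutes.
The longest chain containing T4 totals 23 minutes.
So T4 can slip 9 − 7 = 2 minutes.

2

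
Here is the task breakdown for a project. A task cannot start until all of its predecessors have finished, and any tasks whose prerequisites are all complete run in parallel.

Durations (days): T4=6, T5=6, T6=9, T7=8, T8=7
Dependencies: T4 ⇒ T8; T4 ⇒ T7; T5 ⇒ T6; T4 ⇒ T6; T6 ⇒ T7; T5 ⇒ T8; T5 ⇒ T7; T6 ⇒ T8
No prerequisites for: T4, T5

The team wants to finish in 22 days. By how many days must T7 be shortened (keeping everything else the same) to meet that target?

1

Current finish: 23 days; target: 22.
T7 is on every critical path, so each day cut from T7 cuts the finish by one (this holds down to a finish of 22).
Need 23 − 22 = 1 day off T7 → T7 becomes 7 days, finish becomes 22.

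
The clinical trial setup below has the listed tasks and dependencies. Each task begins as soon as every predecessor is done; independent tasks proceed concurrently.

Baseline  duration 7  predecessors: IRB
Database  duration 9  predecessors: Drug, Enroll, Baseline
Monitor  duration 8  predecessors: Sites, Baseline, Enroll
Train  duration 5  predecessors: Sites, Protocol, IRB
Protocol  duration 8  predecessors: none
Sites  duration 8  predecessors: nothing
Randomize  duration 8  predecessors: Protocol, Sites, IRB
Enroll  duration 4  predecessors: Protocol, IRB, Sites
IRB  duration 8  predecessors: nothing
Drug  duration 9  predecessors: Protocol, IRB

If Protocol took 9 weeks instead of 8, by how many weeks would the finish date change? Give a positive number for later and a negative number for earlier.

1

Actual critical path: Protocol→Drug→Database = 8+9+9 = 26 ⇒ 26 weeks.
Protocol lies on that path, so at 9 weeks the path becomes 27 weeks.
The critical path is still Protocol→Drug→Database; finish is now 27 weeks.
Change in finish: 27 − 26 = +1 weeks.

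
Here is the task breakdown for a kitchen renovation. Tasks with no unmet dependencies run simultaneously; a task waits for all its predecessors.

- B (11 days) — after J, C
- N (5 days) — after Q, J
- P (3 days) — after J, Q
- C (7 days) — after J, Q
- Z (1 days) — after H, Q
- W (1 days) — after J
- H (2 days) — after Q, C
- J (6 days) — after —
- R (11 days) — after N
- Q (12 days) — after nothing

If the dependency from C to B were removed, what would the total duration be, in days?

28

Before: longest chain Q→C→B = 12+7+11 = 30, finish 30.
Without C→B, B's earliest start moves from 19 to 6.
The longest chain is now Q→N→R = 12+5+11 = 28, so the plan takes 28 days.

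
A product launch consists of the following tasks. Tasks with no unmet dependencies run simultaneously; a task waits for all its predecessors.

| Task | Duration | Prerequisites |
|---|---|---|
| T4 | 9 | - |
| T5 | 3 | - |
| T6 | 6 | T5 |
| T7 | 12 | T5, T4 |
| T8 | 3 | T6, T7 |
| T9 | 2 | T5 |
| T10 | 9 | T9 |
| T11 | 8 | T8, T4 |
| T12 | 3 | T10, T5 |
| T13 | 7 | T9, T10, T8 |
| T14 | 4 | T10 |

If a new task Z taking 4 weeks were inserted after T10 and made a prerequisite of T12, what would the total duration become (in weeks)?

32

Originally the plan takes 32 weeks.
With Z inserted, T12 now waits for max(T10, T5, Z).
New critical path: T4→T7→T8→T11 = 9+12+3+8 = 32 ⇒ 32 weeks.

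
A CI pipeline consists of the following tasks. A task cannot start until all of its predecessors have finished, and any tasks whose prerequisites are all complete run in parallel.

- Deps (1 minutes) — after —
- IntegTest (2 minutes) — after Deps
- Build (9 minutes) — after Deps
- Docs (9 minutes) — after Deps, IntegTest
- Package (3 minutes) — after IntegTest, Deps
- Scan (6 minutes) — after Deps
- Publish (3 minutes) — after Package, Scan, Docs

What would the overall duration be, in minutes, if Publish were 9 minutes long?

21

As given, the longest chain is Deps→IntegTest→Docs→Publish = 1+2+9+3 = 15, so the finish is 15 minutes.
Publish is on the critical path; changing it to 9 makes that path 21 minutes.
The critical path is still Deps→IntegTest→Docs→Publish; finish is now 21 minutes.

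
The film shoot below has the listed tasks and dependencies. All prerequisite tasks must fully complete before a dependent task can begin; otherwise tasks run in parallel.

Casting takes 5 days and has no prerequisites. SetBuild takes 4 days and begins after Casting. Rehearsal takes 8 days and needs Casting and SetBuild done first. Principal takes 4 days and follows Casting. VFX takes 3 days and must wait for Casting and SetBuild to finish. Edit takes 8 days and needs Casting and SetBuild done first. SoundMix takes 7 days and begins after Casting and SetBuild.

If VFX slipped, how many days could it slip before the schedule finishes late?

5

Casting→SetBuild→Rehearsal = 5+4+8 = 17 sets the makespan at 17 days.
VFX finishes as early as 12 and must finish by 17.
Slack of VFX = 14 − 9 = 5 days.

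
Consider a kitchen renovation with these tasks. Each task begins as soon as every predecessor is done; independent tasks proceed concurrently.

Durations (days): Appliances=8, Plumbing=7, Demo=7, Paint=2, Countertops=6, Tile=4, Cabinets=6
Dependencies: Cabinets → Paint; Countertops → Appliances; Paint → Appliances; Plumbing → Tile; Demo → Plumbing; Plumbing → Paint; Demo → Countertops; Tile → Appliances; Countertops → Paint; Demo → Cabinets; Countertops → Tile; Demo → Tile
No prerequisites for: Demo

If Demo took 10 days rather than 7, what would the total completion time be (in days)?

29

Actual critical path: Demo→Plumbing→Tile→Appliances = 7+7+4+8 = 26 ⇒ 26 days.
Demo lies on that path, so at 10 days the path becomes 29 days.
No other chain overtakes it, so the finish is 29 days.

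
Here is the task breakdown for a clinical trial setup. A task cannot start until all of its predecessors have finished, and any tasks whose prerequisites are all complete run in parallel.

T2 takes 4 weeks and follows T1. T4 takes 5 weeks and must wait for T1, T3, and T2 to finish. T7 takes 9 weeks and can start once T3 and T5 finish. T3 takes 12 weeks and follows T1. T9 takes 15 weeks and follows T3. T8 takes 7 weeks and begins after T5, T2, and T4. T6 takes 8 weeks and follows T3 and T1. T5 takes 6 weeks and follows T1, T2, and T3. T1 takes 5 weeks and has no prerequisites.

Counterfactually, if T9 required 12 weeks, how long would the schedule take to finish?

32

Actual critical path: T1→T3→T9 = 5+12+15 = 32 ⇒ 32 weeks.
T9 is on the critical path; changing it to 12 makes that path 29 weeks.
New critical path: T1→T3→T5→T7 = 5+12+6+9 = 32 ⇒ 32 weeks.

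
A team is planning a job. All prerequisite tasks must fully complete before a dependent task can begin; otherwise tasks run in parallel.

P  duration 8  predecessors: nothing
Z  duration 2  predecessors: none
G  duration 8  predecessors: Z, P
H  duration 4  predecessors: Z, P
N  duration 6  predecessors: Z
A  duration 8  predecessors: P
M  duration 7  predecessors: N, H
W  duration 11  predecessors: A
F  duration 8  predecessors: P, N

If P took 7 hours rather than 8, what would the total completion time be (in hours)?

26

As given, the longest chain is P→A→W = 8+8+11 = 27, so the finish is 27 hours.
Since P is critical, the -1 change carries straight to that chain (now 26 hours).
That remains the longest chain; total 26 hours.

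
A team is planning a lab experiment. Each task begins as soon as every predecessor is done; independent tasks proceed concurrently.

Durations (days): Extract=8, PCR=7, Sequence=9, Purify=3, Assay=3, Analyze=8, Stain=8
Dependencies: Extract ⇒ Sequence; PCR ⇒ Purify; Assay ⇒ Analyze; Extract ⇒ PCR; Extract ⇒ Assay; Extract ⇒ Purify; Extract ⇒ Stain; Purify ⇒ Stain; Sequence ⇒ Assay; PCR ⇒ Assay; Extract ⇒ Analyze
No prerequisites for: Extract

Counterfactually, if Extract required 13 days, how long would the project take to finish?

33

Actual critical path: Extract→Sequence→Assay→Analyze = 8+9+3+8 = 28 ⇒ 28 days.
Extract lies on that path, so at 13 days the path becomes 33 days.
The critical path is still Extract→Sequence→Assay→Analyze; finish is now 33 days.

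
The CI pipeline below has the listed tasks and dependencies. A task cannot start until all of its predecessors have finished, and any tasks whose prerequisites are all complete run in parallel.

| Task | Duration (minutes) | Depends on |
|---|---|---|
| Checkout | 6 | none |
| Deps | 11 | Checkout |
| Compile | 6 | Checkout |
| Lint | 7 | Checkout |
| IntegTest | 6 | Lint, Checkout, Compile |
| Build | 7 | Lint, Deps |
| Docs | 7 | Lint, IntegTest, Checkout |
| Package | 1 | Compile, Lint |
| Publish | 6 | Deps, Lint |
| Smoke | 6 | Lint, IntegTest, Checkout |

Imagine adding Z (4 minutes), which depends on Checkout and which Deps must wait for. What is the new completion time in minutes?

28

Originally the job takes 26 minutes.
With Z inserted, Deps now waits for max(Checkout, Z).
New critical path: Checkout→Z→Deps→Build = 6+4+11+7 = 28 ⇒ 28 minutes.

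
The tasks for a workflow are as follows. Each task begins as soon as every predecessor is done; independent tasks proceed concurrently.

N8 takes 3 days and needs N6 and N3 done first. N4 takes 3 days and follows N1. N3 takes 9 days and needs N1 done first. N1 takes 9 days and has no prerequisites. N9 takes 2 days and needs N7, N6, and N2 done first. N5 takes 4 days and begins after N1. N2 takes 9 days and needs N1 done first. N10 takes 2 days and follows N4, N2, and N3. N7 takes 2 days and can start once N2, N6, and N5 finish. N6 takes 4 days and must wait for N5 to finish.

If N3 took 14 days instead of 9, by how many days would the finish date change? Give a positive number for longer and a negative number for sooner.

The binding path is N1→N2→N7→N9 = 9+9+2+2 = 22; finish at 22 days.
N3 is off the critical path — its longest chain is 21 days, giving 1 of slack.
New critical path: N1→N3→N8 = 9+14+3 = 26 ⇒ 26 days.
Change in finish: 26 − 22 = +4 days.

4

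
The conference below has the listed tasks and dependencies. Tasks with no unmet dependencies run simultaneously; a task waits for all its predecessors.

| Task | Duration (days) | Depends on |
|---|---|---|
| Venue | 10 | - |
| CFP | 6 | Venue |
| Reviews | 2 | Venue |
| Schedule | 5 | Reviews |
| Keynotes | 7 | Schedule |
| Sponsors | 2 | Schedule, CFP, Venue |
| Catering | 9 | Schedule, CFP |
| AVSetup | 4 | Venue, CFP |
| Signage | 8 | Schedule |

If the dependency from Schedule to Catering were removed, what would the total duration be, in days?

25

Before: longest chain Venue→Reviews→Schedule→Catering = 10+2+5+9 = 26, finish 26.
Without Schedule→Catering, Catering's earliest start moves from 17 to 16.
New critical path: Venue→CFP→Catering = 10+6+9 = 25 ⇒ 25 days.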